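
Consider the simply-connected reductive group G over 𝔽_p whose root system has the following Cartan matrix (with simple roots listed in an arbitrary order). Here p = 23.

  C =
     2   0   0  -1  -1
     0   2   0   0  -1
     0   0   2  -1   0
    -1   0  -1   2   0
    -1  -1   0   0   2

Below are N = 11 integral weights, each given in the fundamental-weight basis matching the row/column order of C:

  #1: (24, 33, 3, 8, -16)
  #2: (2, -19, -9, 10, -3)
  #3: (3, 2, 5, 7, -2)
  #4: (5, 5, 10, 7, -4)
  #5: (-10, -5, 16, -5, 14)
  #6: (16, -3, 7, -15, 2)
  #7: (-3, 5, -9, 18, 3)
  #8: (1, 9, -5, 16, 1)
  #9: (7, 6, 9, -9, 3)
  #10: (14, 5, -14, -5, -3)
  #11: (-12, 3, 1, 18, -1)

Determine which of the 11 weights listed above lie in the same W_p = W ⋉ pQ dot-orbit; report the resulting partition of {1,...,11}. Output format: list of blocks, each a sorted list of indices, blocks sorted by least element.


A_5 Cartan matrix, 5 simple roots permuted; ρ=(1,1,1,1,1).

W_23-reps of the 11 weights in Ā_23 (same 5-coord order as C):

  λ_1+ρ ↦ (0, 7, 2, 8, 4);  λ_2+ρ ↦ (3, 2, 6, 8, 1);  λ_3+ρ ↦ (3, 2, 6, 8, 1);  λ_4+ρ ↦ (3, 2, 6, 8, 1);  λ_5+ρ ↦ (2, 2, 4, 9, 2);  λ_6+ρ ↦ (3, 2, 6, 8, 1);  λ_7+ρ ↦ (2, 2, 4, 9, 2);  λ_8+ρ ↦ (2, 2, 4, 9, 2);  λ_9+ρ ↦ (0, 7, 2, 8, 4);  λ_10+ρ ↦ (2, 2, 4, 9, 2);  λ_11+ρ ↦ (0, 7, 2, 8, 4)

Grouping the 11 weights by Ā_23-representative: 3 linkage classes.

[[1, 9, 11], [2, 3, 4, 6], [5, 7, 8, 10]]


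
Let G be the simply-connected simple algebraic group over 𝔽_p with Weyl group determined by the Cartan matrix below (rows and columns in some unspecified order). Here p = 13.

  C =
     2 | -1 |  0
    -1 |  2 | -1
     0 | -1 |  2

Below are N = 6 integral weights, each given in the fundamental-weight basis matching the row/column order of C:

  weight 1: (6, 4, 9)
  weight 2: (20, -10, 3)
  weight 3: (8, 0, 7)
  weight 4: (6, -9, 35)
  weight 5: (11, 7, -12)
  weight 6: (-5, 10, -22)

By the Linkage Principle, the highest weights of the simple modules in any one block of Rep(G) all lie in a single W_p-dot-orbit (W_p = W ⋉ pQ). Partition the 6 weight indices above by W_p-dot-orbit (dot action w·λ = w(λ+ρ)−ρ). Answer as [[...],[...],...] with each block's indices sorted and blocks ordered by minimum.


Cartan matrix: type A_3 (|W|=24); un-permuting the 3 rows.

λ_j+ρ reflected into Ā_13 (⟨·,θ^∨⟩≤13); 3-tuples as given:

    1: (2, 3, 1)
    2: (4, 1, 3)
    3: (4, 1, 3)
    4: (2, 3, 1)
    5: (2, 3, 1)
    6: (2, 3, 1)

Linkage partition of the 6 weights (2 classes, p=13):

[[1, 4, 5, 6], [2, 3]]


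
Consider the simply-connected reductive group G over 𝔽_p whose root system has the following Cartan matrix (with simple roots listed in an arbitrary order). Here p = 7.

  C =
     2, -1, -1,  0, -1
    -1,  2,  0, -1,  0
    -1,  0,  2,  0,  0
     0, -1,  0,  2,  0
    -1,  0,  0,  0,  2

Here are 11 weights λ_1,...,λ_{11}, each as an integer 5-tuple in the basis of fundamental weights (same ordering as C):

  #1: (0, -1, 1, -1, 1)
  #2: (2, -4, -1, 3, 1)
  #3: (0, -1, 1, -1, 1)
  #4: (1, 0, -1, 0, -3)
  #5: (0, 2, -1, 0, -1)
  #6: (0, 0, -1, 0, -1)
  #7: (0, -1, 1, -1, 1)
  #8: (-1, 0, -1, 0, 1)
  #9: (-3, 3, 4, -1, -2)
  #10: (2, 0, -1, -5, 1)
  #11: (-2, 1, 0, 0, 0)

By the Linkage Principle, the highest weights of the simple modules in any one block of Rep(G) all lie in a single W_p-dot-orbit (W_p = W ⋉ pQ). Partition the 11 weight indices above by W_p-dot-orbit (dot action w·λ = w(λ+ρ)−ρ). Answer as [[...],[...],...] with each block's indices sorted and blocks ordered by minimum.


D_5 Cartan matrix, 5 simple roots permuted; ρ=(1,1,1,1,1).

λ_j+ρ reflected into Ā_7 (⟨·,θ^∨⟩≤7); 5-tuples as given:

  λ_1 → (1, 0, 2, 0, 2) · λ_2 → (0, 1, 0, 1, 2) · λ_3 → (1, 0, 2, 0, 2) · λ_4 → (0, 1, 0, 1, 2) · λ_5 → (1, 1, 0, 1, 0) · λ_6 → (1, 1, 0, 1, 0) · λ_7 → (1, 0, 2, 0, 2) · λ_8 → (0, 1, 0, 1, 2) · λ_9 → (1, 0, 2, 0, 2) · λ_10 → (0, 1, 0, 1, 2) · λ_11 → (1, 1, 0, 1, 0)

These 11 weights hit 3 W_7-dot-orbits; sizes (4, 4, 3):

[[1, 3, 7, 9], [2, 4, 8, 10], [5, 6, 11]]


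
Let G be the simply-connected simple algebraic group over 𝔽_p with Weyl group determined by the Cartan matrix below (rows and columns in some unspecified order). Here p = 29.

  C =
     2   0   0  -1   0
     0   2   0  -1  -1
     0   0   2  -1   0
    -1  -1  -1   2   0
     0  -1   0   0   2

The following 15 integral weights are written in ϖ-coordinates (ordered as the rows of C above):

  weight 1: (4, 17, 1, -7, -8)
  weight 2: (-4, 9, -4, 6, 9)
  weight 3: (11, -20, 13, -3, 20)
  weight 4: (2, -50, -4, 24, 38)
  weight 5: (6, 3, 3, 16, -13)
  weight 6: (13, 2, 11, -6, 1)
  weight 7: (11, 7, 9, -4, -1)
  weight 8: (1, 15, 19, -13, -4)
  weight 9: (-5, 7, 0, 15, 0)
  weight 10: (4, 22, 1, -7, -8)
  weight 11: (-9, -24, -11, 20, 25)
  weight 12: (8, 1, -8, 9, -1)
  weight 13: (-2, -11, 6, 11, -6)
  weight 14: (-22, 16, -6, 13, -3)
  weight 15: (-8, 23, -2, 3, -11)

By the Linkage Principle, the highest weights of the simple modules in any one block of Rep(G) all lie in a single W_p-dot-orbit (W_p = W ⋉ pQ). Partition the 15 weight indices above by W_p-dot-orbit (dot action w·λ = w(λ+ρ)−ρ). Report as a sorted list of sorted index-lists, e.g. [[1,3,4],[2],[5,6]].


Type D_5, rank 5, |W|=1920; reorder rows/cols to standard.

W_29-reps of the 15 weights in Ā_29 (same 5-coord order as C):

    λ_1 → (1, 5, 4, 1, 7)
    λ_2 → (3, 1, 3, 1, 10)
    λ_3 → (9, 2, 7, 3, 0)
    λ_4 → (3, 1, 3, 1, 10)
    λ_5 → (4, 1, 1, 3, 8)
    λ_6 → (9, 2, 7, 3, 0)
    λ_7 → (9, 2, 7, 3, 0)
    λ_8 → (10, 1, 8, 2, 3)
    λ_9 → (4, 1, 1, 3, 8)
    λ_10 → (1, 5, 4, 1, 7)
    λ_11 → (10, 1, 8, 2, 3)
    λ_12 → (9, 2, 7, 3, 0)
    λ_13 → (3, 1, 3, 1, 10)
    λ_14 → (9, 2, 7, 3, 0)
    λ_15 → (3, 1, 3, 1, 10)

The 15 indices split into 5 linkage classes (same alcove rep ⇔ same W_29-dot-orbit):

[[1, 10], [2, 4, 13, 15], [3, 6, 7, 12, 14], [5, 9], [8, 11]]


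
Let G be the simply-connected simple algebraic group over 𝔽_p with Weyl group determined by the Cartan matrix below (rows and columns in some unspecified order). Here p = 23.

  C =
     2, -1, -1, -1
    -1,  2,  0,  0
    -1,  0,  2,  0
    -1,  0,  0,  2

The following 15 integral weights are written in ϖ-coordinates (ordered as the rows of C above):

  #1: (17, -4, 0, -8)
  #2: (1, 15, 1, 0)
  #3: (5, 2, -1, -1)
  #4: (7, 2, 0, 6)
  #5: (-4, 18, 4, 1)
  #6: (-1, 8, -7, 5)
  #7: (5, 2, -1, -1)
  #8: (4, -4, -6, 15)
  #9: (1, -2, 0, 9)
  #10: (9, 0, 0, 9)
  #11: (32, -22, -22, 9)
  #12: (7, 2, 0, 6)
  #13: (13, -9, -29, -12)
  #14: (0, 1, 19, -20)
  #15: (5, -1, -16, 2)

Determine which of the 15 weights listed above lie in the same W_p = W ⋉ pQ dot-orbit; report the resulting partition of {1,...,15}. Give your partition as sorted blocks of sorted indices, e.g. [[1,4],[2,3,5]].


Dynkin diagram of C (from the 6 off-diagonal −1 entries): D_4.

Each λ_j+ρ reduced to Ā_23; 4-tuples below use C's row order:

  λ_1+ρ ↦ (4, 3, 1, 7) · λ_2+ρ ↦ (2, 16, 2, 1) · λ_3+ρ ↦ (6, 3, 0, 0) · λ_4+ρ ↦ (4, 3, 1, 7) · λ_5+ρ ↦ (2, 16, 2, 1) · λ_6+ρ ↦ (6, 3, 0, 0) · λ_7+ρ ↦ (6, 3, 0, 0) · λ_8+ρ ↦ (3, 0, 2, 13) · λ_9+ρ ↦ (1, 1, 1, 10) · λ_10+ρ ↦ (1, 1, 1, 10) · λ_11+ρ ↦ (1, 1, 1, 10) · λ_12+ρ ↦ (4, 3, 1, 7) · λ_13+ρ ↦ (3, 1, 9, 2) · λ_14+ρ ↦ (2, 16, 2, 1) · λ_15+ρ ↦ (6, 3, 0, 0)

Partition of {1..15} into 6 W_23-dot-orbits:

[[1, 4, 12], [2, 5, 14], [3, 6, 7, 15], [8], [9, 10, 11], [13]]


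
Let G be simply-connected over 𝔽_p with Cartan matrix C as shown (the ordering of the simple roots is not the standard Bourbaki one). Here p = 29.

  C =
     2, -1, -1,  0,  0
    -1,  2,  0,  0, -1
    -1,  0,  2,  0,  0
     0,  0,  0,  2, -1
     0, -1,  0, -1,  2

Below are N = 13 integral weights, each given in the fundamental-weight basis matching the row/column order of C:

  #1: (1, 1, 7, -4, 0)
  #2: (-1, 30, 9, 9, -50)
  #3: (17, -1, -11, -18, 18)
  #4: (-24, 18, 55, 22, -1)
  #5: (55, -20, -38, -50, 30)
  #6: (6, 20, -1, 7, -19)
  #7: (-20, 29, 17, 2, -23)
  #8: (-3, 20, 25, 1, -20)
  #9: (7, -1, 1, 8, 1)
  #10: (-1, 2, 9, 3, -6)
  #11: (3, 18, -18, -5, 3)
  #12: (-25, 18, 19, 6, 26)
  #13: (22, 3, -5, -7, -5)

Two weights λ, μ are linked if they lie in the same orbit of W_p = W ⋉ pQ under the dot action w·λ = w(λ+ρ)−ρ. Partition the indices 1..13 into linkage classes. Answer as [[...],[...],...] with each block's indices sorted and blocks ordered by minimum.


C ↔ A_5 under row/col permutation; |W(A_5)| = 720.

Folding the 13 weights λ_j+ρ into Ā_29 (reps in the given 5-coord order):

  [1] (2, 0, 8, 1, 2) · [2] (8, 0, 2, 9, 2) · [3] (8, 0, 2, 9, 2) · [4] (13, 6, 4, 4, 0) · [5] (8, 0, 2, 9, 2) · [6] (7, 3, 0, 10, 8) · [7] (7, 3, 0, 10, 8) · [8] (2, 0, 8, 1, 2) · [9] (8, 0, 2, 9, 2) · [10] (2, 0, 8, 1, 2) · [11] (13, 6, 4, 4, 0) · [12] (5, 0, 2, 4, 5) · [13] (13, 6, 4, 4, 0)

Grouping the 13 weights by Ā_29-representative: 5 linkage classes.

[[1, 8, 10], [2, 3, 5, 9], [4, 11, 13], [6, 7], [12]]


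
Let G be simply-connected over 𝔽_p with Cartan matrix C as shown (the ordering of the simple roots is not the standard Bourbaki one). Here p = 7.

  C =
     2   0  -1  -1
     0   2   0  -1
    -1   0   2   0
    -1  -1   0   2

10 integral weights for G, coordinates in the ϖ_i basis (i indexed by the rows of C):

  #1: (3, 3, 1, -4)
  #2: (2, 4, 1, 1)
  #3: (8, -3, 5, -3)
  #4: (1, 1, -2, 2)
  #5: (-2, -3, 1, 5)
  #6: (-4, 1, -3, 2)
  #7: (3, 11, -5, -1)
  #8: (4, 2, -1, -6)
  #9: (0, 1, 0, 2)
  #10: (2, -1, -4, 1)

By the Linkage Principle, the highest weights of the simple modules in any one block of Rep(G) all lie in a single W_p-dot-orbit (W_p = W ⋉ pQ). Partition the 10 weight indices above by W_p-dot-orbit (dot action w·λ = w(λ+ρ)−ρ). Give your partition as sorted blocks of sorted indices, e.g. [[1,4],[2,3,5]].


C ↔ A_4 under row/col permutation; |W(A_4)| = 120.

Folding the 10 weights λ_j+ρ into Ā_7 (reps in the given 4-coord order):

  λ_1 → (1, 1, 2, 3) · λ_2 → (0, 0, 3, 2) · λ_3 → (1, 2, 1, 3) · λ_4 → (1, 2, 1, 3) · λ_5 → (1, 2, 1, 3) · λ_6 → (0, 0, 3, 2) · λ_7 → (0, 2, 0, 3) · λ_8 → (0, 2, 0, 3) · λ_9 → (1, 2, 1, 3) · λ_10 → (0, 0, 3, 2)

These 10 weights hit 4 W_7-dot-orbits; sizes (1, 3, 4, 2):

[[1], [2, 6, 10], [3, 4, 5, 9], [7, 8]]


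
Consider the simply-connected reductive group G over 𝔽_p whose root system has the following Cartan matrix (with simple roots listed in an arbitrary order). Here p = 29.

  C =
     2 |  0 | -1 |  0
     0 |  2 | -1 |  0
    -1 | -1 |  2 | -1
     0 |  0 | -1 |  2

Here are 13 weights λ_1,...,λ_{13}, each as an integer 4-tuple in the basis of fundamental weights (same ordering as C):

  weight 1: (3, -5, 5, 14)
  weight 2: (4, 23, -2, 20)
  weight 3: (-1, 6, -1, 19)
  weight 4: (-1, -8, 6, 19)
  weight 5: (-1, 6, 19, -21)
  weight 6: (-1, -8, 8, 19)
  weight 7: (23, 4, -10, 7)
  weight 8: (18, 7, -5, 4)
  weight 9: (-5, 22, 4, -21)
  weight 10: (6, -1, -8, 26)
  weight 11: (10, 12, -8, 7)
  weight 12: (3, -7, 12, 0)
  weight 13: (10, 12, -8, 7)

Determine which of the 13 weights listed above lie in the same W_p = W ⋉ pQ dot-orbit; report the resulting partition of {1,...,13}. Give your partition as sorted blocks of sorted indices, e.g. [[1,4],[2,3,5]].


Dynkin diagram of C (from the 6 off-diagonal −1 entries): D_4.

Each λ_j+ρ reduced to Ā_29; 4-tuples below use C's row order:

  λ_1+ρ ↦ (4, 4, 2, 15) · λ_2+ρ ↦ (15, 4, 4, 1) · λ_3+ρ ↦ (0, 7, 0, 20) · λ_4+ρ ↦ (0, 7, 0, 20) · λ_5+ρ ↦ (0, 7, 0, 20) · λ_6+ρ ↦ (0, 7, 0, 20) · λ_7+ρ ↦ (15, 4, 4, 1) · λ_8+ρ ↦ (15, 4, 4, 1) · λ_9+ρ ↦ (15, 4, 4, 1) · λ_10+ρ ↦ (0, 7, 0, 20) · λ_11+ρ ↦ (4, 6, 7, 1) · λ_12+ρ ↦ (4, 6, 7, 1) · λ_13+ρ ↦ (4, 6, 7, 1)

These 13 weights hit 4 W_29-dot-orbits; sizes (1, 4, 5, 3):

[[1], [2, 7, 8, 9], [3, 4, 5, 6, 10], [11, 12, 13]]


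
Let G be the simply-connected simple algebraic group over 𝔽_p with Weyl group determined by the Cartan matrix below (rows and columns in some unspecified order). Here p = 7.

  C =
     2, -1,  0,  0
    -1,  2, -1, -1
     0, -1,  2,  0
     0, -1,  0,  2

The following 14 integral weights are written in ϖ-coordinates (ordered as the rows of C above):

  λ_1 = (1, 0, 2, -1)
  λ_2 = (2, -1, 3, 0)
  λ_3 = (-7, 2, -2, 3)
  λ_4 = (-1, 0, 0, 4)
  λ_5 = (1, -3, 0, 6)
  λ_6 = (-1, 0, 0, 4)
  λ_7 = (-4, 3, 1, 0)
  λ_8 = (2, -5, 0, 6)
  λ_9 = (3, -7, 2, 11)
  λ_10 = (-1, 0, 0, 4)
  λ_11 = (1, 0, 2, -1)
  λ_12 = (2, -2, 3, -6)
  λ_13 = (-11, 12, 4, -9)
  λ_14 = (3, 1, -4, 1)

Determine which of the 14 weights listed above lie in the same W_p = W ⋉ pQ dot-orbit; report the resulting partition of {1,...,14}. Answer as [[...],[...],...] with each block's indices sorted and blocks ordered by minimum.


Dynkin diagram of C (from the 6 off-diagonal −1 entries): D_4.

Folding the 14 weights λ_j+ρ into Ā_7 (reps in the given 4-coord order):

    λ_1 → (2, 1, 3, 0)
    λ_2 → (2, 1, 3, 0)
    λ_3 → (2, 1, 3, 0)
    λ_4 → (0, 0, 1, 5)
    λ_5 → (0, 0, 1, 5)
    λ_6 → (0, 0, 1, 5)
    λ_7 → (3, 0, 2, 1)
    λ_8 → (1, 0, 3, 3)
    λ_9 → (3, 0, 2, 1)
    λ_10 → (0, 0, 1, 5)
    λ_11 → (2, 1, 3, 0)
    λ_12 → (3, 0, 2, 1)
    λ_13 → (3, 0, 2, 1)
    λ_14 → (3, 0, 2, 1)

Grouping the 14 weights by Ā_7-representative: 4 linkage classes.

[[1, 2, 3, 11], [4, 5, 6, 10], [7, 9, 12, 13, 14], [8]]


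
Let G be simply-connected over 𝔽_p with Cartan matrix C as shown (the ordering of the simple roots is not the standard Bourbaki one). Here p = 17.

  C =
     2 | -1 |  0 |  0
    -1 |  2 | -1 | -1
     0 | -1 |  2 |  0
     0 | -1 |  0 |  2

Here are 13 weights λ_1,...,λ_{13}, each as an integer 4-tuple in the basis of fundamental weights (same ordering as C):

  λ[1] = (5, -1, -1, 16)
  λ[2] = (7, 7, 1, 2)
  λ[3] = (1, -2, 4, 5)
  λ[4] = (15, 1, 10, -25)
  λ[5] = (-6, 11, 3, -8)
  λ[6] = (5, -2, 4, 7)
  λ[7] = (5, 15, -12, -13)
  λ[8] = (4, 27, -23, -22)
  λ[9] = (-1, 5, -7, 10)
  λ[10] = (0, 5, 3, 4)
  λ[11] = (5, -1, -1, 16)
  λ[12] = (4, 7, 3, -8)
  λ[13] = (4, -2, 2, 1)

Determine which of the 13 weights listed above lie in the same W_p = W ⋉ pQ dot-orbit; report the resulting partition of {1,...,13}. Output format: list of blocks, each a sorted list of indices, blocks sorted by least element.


Root system D_4: the 4×4 matrix C matches after relabeling.

Folding the 13 weights λ_j+ρ into Ā_17 (reps in the given 4-coord order):

    λ_1 → (0, 0, 6, 11)
    λ_2 → (4, 1, 2, 1)
    λ_3 → (1, 1, 4, 5)
    λ_4 → (1, 1, 4, 5)
    λ_5 → (5, 0, 4, 7)
    λ_6 → (5, 0, 4, 7)
    λ_7 → (1, 1, 4, 5)
    λ_8 → (1, 1, 4, 5)
    λ_9 → (0, 0, 6, 11)
    λ_10 → (1, 1, 4, 5)
    λ_11 → (0, 0, 6, 11)
    λ_12 → (5, 0, 4, 7)
    λ_13 → (4, 1, 2, 1)

Linkage partition of the 13 weights (4 classes, p=17):

[[1, 9, 11], [2, 13], [3, 4, 7, 8, 10], [5, 6, 12]]


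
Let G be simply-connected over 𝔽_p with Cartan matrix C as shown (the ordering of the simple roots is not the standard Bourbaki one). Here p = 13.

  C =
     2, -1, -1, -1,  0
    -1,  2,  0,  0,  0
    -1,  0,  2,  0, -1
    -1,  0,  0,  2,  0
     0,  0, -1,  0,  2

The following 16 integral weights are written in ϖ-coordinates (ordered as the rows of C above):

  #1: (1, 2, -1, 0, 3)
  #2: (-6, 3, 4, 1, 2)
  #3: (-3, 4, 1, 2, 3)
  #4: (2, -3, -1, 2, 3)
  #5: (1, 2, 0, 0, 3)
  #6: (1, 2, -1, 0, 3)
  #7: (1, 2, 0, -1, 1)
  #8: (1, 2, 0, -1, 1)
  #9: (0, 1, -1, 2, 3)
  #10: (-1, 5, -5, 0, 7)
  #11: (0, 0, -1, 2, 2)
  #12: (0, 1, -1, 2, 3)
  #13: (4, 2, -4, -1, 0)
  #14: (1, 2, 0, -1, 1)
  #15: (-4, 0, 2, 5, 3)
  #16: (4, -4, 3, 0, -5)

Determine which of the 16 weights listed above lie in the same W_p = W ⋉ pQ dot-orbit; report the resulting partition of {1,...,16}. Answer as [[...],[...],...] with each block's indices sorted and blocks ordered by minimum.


Root system D_5: the 5×5 matrix C matches after relabeling.

Each λ_j+ρ reduced to Ā_13; 5-tuples below use C's row order:

  [1] (2, 3, 0, 1, 4);  [2] (1, 1, 0, 3, 3);  [3] (2, 3, 0, 1, 4);  [4] (1, 2, 0, 3, 4);  [5] (2, 3, 0, 1, 4);  [6] (2, 3, 0, 1, 4);  [7] (2, 3, 1, 0, 2);  [8] (2, 3, 1, 0, 2);  [9] (1, 2, 0, 3, 4);  [10] (1, 2, 0, 3, 4);  [11] (1, 1, 0, 3, 3);  [12] (1, 2, 0, 3, 4);  [13] (2, 3, 1, 0, 2);  [14] (2, 3, 1, 0, 2);  [15] (1, 2, 0, 3, 4);  [16] (2, 3, 0, 1, 4)

These 16 weights hit 4 W_13-dot-orbits; sizes (5, 2, 5, 4):

[[1, 3, 5, 6, 16], [2, 11], [4, 9, 10, 12, 15], [7, 8, 13, 14]]


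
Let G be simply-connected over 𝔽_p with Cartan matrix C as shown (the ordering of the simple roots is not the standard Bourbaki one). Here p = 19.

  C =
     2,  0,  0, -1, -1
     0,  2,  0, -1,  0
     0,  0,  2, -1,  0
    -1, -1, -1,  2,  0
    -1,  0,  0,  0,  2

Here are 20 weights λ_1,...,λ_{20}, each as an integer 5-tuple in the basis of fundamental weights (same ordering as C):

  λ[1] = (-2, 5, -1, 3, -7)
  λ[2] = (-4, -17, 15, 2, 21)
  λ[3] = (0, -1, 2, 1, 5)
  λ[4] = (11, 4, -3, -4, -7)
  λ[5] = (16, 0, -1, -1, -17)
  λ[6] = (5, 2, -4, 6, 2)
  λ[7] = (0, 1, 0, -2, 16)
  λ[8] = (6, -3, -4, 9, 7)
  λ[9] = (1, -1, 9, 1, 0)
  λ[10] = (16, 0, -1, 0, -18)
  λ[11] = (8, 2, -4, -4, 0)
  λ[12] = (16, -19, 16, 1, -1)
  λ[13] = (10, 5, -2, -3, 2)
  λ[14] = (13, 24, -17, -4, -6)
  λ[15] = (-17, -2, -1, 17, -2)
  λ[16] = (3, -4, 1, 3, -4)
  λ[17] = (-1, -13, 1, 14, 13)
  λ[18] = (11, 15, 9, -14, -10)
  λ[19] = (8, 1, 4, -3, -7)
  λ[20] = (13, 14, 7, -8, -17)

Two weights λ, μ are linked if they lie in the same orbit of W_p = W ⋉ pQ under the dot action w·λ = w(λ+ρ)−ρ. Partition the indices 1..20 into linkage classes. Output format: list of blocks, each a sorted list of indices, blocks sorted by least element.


C ↔ D_5 under row/col permutation; |W(D_5)| = 1920.

W_19-reps of the 20 weights in Ā_19 (same 5-coord order as C):

  1: (3, 3, 3, 0, 1);  2: (0, 0, 0, 3, 0);  3: (1, 0, 3, 2, 6);  4: (1, 0, 3, 2, 6);  5: (1, 1, 0, 0, 16);  6: (3, 3, 3, 0, 1);  7: (1, 1, 0, 0, 16);  8: (1, 3, 2, 1, 3);  9: (2, 0, 10, 2, 1);  10: (1, 1, 0, 0, 16);  11: (3, 3, 3, 0, 1);  12: (1, 1, 0, 0, 16);  13: (1, 3, 2, 1, 3);  14: (1, 0, 3, 2, 6);  15: (1, 1, 0, 0, 16);  16: (1, 3, 2, 1, 3);  17: (2, 0, 10, 2, 1);  18: (3, 3, 3, 0, 1);  19: (1, 0, 3, 2, 6);  20: (1, 3, 2, 1, 3)

Partition of {1..20} into 6 W_19-dot-orbits:

[[1, 6, 11, 18], [2], [3, 4, 14, 19], [5, 7, 10, 12, 15], [8, 13, 16, 20], [9, 17]]


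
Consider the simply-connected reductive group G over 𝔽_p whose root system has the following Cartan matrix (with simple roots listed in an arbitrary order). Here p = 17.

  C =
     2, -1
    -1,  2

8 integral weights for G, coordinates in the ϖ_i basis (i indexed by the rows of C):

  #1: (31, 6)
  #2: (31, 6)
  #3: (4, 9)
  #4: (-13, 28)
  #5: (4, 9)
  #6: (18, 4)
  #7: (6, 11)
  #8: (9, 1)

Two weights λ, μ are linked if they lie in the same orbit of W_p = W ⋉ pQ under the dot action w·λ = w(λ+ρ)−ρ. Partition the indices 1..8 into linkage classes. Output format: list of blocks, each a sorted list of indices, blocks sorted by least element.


Type A_2, rank 2, |W|=6; reorder rows/cols to standard.

Ā_17 reps of the 8 weights (A_2, coords as presented):

  λ_1 → (5, 10)
  λ_2 → (5, 10)
  λ_3 → (5, 10)
  λ_4 → (0, 5)
  λ_5 → (5, 10)
  λ_6 → (10, 2)
  λ_7 → (5, 10)
  λ_8 → (10, 2)

Grouping the 8 weights by Ā_17-representative: 3 linkage classes.

[[1, 2, 3, 5, 7], [4], [6, 8]]


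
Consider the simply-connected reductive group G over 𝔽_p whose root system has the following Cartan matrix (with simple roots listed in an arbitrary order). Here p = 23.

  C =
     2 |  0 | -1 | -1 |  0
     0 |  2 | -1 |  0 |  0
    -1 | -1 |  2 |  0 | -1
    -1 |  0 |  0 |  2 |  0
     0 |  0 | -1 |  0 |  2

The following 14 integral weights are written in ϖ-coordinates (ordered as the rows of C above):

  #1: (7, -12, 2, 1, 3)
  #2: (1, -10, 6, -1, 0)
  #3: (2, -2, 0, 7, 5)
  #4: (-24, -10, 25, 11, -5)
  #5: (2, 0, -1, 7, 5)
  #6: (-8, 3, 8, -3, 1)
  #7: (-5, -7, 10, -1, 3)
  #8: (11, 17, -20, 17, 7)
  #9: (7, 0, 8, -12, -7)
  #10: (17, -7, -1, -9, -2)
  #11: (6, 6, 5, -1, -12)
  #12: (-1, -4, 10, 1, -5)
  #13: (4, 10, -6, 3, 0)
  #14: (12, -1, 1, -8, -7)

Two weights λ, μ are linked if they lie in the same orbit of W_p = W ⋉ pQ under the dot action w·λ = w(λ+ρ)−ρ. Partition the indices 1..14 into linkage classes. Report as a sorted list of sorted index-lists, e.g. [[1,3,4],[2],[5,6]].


Cartan matrix: type D_5 (|W|=1920); un-permuting the 5 rows.

Each λ_j+ρ reduced to Ā_23; 5-tuples below use C's row order:

  λ_1+ρ ↦ (0, 3, 4, 2, 4);  λ_2+ρ ↦ (0, 7, 1, 0, 1);  λ_3+ρ ↦ (3, 1, 0, 8, 6);  λ_4+ρ ↦ (3, 1, 0, 8, 6);  λ_5+ρ ↦ (3, 1, 0, 8, 6);  λ_6+ρ ↦ (2, 4, 0, 7, 2);  λ_7+ρ ↦ (0, 6, 1, 4, 4);  λ_8+ρ ↦ (0, 6, 1, 4, 4);  λ_9+ρ ↦ (3, 1, 0, 8, 6);  λ_10+ρ ↦ (3, 1, 0, 8, 6);  λ_11+ρ ↦ (2, 2, 5, 0, 6);  λ_12+ρ ↦ (0, 3, 4, 2, 4);  λ_13+ρ ↦ (0, 6, 1, 4, 4);  λ_14+ρ ↦ (2, 4, 0, 7, 2)

The 14 indices split into 6 linkage classes (same alcove rep ⇔ same W_23-dot-orbit):

[[1, 12], [2], [3, 4, 5, 9, 10], [6, 14], [7, 8, 13], [11]]


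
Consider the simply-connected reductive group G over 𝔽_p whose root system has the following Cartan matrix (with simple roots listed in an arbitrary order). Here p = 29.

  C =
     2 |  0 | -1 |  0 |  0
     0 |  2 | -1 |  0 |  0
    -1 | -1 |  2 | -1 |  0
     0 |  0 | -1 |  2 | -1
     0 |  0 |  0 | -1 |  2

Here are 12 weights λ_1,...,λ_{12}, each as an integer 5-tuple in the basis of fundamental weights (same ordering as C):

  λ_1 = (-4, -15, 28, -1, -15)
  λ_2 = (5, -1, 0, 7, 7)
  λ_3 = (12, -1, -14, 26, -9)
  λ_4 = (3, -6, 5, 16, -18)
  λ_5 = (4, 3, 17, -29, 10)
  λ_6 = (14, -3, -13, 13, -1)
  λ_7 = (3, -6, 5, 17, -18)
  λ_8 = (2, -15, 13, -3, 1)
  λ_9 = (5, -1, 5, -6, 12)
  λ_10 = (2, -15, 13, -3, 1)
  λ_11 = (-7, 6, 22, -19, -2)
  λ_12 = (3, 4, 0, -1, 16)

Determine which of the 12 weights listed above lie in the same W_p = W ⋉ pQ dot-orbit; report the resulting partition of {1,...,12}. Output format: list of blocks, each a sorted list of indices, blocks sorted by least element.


Dynkin diagram of C (from the 8 off-diagonal −1 entries): D_5.

Each λ_j+ρ reduced to Ā_29; 5-tuples below use C's row order:

  [1] (1, 12, 2, 0, 0);  [2] (6, 0, 1, 5, 8);  [3] (0, 13, 0, 2, 8);  [4] (4, 5, 1, 0, 17);  [5] (4, 5, 1, 0, 17);  [6] (1, 12, 2, 0, 0);  [7] (4, 5, 1, 0, 17);  [8] (1, 12, 2, 0, 0);  [9] (6, 0, 1, 5, 8);  [10] (1, 12, 2, 0, 0);  [11] (4, 5, 1, 0, 17);  [12] (4, 5, 1, 0, 17)

These 12 weights hit 4 W_29-dot-orbits; sizes (4, 2, 1, 5):

[[1, 6, 8, 10], [2, 9], [3], [4, 5, 7, 11, 12]]


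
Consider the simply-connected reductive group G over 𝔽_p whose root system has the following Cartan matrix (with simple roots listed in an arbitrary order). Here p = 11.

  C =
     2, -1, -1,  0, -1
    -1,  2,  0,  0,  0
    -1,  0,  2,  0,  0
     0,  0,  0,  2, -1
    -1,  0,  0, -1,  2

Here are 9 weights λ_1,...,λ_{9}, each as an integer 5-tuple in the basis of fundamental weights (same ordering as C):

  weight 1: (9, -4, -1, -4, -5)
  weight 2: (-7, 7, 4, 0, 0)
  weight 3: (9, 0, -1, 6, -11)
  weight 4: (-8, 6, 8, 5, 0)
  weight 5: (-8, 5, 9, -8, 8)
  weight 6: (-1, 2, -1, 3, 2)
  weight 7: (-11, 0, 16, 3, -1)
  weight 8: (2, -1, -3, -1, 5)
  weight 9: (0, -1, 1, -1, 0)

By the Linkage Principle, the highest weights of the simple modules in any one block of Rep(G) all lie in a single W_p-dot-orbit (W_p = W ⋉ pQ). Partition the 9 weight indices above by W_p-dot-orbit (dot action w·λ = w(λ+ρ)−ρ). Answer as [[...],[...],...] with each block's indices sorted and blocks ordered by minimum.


Cartan matrix: type D_5 (|W|=1920); un-permuting the 5 rows.

W_11-reps of the 9 weights in Ā_11 (same 5-coord order as C):

  λ_1 → (0, 3, 0, 4, 1)
  λ_2 → (0, 2, 1, 4, 1)
  λ_3 → (0, 1, 0, 3, 0)
  λ_4 → (1, 0, 2, 0, 1)
  λ_5 → (1, 0, 2, 0, 1)
  λ_6 → (0, 3, 0, 4, 1)
  λ_7 → (1, 0, 2, 0, 1)
  λ_8 → (1, 0, 2, 0, 1)
  λ_9 → (1, 0, 2, 0, 1)

Grouping the 9 weights by Ā_11-representative: 4 linkage classes.

[[1, 6], [2], [3], [4, 5, 7, 8, 9]]


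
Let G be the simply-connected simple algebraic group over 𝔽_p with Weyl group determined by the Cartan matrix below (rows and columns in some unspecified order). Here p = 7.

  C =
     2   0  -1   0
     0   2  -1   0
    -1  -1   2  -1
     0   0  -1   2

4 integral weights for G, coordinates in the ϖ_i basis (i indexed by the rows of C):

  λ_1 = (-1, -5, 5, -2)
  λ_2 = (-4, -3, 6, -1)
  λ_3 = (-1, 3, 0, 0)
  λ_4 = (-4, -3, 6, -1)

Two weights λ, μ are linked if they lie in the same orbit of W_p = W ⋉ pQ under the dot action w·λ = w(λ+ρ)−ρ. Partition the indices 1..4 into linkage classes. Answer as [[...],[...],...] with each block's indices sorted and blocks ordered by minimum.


C ↔ D_4 under row/col permutation; |W(D_4)| = 192.

Each λ_j+ρ reduced to Ā_7; 4-tuples below use C's row order:

  1: (0, 4, 1, 1) · 2: (3, 2, 0, 0) · 3: (0, 4, 1, 1) · 4: (3, 2, 0, 0)

The 4 indices split into 2 linkage classes (same alcove rep ⇔ same W_7-dot-orbit):

[[1, 3], [2, 4]]


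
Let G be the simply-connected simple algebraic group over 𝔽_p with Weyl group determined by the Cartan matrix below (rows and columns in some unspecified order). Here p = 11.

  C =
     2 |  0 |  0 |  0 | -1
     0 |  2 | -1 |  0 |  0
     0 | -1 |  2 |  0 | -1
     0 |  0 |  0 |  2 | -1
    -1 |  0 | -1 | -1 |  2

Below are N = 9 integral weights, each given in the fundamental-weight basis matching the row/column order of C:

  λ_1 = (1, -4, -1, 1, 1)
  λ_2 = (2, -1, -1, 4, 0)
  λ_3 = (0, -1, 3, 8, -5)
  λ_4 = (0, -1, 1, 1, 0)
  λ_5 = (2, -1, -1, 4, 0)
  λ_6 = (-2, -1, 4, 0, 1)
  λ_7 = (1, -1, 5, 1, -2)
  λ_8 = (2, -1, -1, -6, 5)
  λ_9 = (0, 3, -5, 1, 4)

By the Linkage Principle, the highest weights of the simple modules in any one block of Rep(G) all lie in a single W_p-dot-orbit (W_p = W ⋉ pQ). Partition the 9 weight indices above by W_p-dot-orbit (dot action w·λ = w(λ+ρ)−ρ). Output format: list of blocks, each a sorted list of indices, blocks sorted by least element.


C ↔ D_5 under row/col permutation; |W(D_5)| = 1920.

W_11-reps of the 9 weights in Ā_11 (same 5-coord order as C):

  [1] (1, 0, 2, 1, 1)
  [2] (3, 0, 0, 5, 1)
  [3] (3, 0, 0, 5, 1)
  [4] (1, 0, 2, 2, 1)
  [5] (3, 0, 0, 5, 1)
  [6] (1, 0, 2, 1, 1)
  [7] (1, 0, 2, 1, 1)
  [8] (3, 0, 0, 5, 1)
  [9] (1, 0, 2, 2, 1)

3 distinct reps among the 9 weights ⇒ 3 W_11-linkage classes:

[[1, 6, 7], [2, 3, 5, 8], [4, 9]]


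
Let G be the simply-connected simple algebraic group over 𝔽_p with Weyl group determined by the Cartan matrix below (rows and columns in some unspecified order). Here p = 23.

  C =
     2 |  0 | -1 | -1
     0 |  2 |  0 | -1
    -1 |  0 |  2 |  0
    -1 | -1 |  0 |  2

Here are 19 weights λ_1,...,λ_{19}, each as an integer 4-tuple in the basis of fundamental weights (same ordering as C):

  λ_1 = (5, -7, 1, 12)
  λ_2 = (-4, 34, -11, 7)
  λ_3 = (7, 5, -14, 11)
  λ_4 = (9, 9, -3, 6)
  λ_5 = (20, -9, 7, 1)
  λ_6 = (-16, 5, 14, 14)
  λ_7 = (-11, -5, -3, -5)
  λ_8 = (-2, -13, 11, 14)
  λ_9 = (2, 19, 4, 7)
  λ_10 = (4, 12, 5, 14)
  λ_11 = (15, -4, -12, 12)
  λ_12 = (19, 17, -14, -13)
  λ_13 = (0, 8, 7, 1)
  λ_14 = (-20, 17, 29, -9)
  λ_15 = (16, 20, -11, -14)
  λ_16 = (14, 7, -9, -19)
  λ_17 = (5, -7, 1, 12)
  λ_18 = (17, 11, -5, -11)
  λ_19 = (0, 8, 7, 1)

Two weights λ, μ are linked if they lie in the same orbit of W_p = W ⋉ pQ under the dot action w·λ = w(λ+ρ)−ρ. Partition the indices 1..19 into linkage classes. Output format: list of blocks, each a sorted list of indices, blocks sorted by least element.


A_4 Cartan matrix, 4 simple roots permuted; ρ=(1,1,1,1).

Alcove-folded reps (p=23, 19 weights, presented ϖ-order):

  [1] (6, 6, 2, 7) · [2] (5, 3, 5, 7) · [3] (5, 3, 5, 7) · [4] (6, 6, 2, 7) · [5] (15, 6, 0, 0) · [6] (15, 6, 0, 0) · [7] (4, 2, 4, 10) · [8] (1, 9, 8, 2) · [9] (5, 7, 3, 3) · [10] (5, 3, 5, 7) · [11] (5, 3, 5, 7) · [12] (5, 3, 5, 7) · [13] (1, 9, 8, 2) · [14] (4, 2, 4, 10) · [15] (6, 6, 2, 7) · [16] (5, 7, 3, 3) · [17] (6, 6, 2, 7) · [18] (4, 2, 4, 10) · [19] (1, 9, 8, 2)

Linkage partition of the 19 weights (6 classes, p=23):

[[1, 4, 15, 17], [2, 3, 10, 11, 12], [5, 6], [7, 14, 18], [8, 13, 19], [9, 16]]


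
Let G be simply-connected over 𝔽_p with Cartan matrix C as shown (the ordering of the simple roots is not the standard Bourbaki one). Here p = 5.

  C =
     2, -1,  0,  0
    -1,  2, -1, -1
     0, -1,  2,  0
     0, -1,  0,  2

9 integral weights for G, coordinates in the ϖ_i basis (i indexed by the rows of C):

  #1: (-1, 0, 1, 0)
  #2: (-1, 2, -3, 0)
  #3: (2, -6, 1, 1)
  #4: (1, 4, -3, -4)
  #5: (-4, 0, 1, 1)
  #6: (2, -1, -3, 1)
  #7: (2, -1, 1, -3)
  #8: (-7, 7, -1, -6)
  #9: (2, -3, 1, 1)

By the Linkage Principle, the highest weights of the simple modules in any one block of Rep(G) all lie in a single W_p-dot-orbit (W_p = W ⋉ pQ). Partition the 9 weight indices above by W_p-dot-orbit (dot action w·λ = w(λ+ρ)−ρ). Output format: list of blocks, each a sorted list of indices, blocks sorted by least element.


Dynkin diagram of C (from the 6 off-diagonal −1 entries): D_4.

Ā_5 reps of the 9 weights (D_4, coords as presented):

  λ_1+ρ ↦ (0, 1, 2, 1)
  λ_2+ρ ↦ (0, 1, 2, 1)
  λ_3+ρ ↦ (1, 2, 0, 0)
  λ_4+ρ ↦ (0, 2, 0, 1)
  λ_5+ρ ↦ (1, 2, 0, 0)
  λ_6+ρ ↦ (1, 2, 0, 0)
  λ_7+ρ ↦ (1, 2, 0, 0)
  λ_8+ρ ↦ (0, 2, 0, 1)
  λ_9+ρ ↦ (1, 2, 0, 0)

The 9 indices split into 3 linkage classes (same alcove rep ⇔ same W_5-dot-orbit):

[[1, 2], [3, 5, 6, 7, 9], [4, 8]]


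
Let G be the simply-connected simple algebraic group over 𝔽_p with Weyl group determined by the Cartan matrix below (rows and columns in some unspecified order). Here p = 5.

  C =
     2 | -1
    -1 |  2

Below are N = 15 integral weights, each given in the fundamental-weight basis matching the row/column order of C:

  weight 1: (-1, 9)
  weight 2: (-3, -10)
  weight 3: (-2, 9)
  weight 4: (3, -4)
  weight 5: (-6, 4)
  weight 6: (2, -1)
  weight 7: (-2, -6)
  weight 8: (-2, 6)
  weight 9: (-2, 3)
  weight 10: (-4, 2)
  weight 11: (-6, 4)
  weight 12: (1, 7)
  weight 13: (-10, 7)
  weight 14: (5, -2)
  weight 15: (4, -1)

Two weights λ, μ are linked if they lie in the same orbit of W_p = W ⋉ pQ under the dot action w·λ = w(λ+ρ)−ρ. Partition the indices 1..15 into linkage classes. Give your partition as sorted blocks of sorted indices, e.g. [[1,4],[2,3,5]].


Type A_2, rank 2, |W|=6; reorder rows/cols to standard.

Folding the 15 weights λ_j+ρ into Ā_5 (reps in the given 2-coord order):

  1: (5, 0)
  2: (1, 3)
  3: (4, 0)
  4: (1, 3)
  5: (5, 0)
  6: (3, 0)
  7: (4, 0)
  8: (1, 3)
  9: (1, 3)
  10: (3, 0)
  11: (5, 0)
  12: (3, 0)
  13: (1, 3)
  14: (4, 0)
  15: (5, 0)

Grouping the 15 weights by Ā_5-representative: 4 linkage classes.

[[1, 5, 11, 15], [2, 4, 8, 9, 13], [3, 7, 14], [6, 10, 12]]


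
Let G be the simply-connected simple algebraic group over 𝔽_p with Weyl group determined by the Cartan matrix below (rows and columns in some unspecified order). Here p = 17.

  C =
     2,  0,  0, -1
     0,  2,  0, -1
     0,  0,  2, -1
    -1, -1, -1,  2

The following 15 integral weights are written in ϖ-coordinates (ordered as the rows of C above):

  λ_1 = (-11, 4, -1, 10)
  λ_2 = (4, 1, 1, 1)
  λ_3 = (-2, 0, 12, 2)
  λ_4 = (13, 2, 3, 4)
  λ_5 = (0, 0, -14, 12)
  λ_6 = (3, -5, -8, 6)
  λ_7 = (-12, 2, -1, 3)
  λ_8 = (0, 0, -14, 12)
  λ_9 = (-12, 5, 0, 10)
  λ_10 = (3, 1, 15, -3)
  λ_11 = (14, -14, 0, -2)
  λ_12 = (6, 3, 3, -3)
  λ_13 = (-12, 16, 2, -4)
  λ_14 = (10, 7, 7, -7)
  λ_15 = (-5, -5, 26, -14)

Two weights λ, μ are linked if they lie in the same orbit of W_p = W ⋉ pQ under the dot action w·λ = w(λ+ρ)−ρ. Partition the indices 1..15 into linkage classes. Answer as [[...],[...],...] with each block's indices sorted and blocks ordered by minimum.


Dynkin diagram of C (from the 6 off-diagonal −1 entries): D_4.

Ā_17 reps of the 15 weights (D_4, coords as presented):

  1: (10, 5, 0, 1);  2: (5, 2, 2, 2);  3: (1, 1, 13, 0);  4: (3, 4, 3, 2);  5: (1, 1, 13, 0);  6: (0, 0, 3, 4);  7: (0, 0, 3, 4);  8: (1, 1, 13, 0);  9: (10, 5, 0, 1);  10: (1, 1, 13, 0);  11: (1, 1, 13, 0);  12: (5, 2, 2, 2);  13: (3, 3, 11, 0);  14: (5, 2, 2, 2);  15: (0, 0, 3, 4)

The 15 indices split into 6 linkage classes (same alcove rep ⇔ same W_17-dot-orbit):

[[1, 9], [2, 12, 14], [3, 5, 8, 10, 11], [4], [6, 7, 15], [13]]


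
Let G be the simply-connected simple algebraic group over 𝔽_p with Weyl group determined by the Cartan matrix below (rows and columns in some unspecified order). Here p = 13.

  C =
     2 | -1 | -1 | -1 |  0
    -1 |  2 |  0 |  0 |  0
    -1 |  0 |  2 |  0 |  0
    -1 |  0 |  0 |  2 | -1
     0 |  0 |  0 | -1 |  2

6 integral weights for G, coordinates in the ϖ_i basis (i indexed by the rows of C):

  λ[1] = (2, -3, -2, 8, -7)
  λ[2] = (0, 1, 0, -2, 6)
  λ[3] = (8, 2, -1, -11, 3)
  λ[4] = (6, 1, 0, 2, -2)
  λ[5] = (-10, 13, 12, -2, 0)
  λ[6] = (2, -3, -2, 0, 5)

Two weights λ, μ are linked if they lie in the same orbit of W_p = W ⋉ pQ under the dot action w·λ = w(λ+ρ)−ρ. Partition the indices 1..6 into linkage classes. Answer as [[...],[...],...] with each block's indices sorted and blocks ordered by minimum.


Root system D_5: the 5×5 matrix C matches after relabeling.

Each λ_j+ρ reduced to Ā_13; 5-tuples below use C's row order:

    λ_1 → (0, 2, 1, 1, 6)
    λ_2 → (0, 2, 1, 1, 6)
    λ_3 → (0, 2, 1, 1, 6)
    λ_4 → (0, 2, 1, 1, 6)
    λ_5 → (3, 0, 1, 1, 4)
    λ_6 → (0, 2, 1, 1, 6)

These 6 weights hit 2 W_13-dot-orbits; sizes (5, 1):

[[1, 2, 3, 4, 6], [5]]


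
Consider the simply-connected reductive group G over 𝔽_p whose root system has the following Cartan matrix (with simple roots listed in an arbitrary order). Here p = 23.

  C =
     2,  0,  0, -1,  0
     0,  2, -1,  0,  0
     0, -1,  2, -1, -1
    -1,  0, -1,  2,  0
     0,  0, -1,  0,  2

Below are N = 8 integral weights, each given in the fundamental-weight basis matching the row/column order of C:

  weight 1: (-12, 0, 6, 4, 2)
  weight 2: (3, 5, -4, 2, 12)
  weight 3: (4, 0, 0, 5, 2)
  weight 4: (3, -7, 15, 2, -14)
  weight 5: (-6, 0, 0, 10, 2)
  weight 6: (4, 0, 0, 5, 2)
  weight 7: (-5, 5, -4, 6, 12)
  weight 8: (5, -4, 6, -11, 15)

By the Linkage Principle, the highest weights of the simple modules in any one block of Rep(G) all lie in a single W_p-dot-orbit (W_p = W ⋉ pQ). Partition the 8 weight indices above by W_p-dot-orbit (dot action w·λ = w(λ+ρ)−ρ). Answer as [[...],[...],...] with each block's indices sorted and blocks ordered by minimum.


D_5 Cartan matrix, 5 simple roots permuted; ρ=(1,1,1,1,1).

W_23-reps of the 8 weights in Ā_23 (same 5-coord order as C):

  λ_1+ρ ↦ (5, 1, 1, 6, 3)
  λ_2+ρ ↦ (4, 3, 3, 0, 10)
  λ_3+ρ ↦ (5, 1, 1, 6, 3)
  λ_4+ρ ↦ (4, 3, 3, 0, 10)
  λ_5+ρ ↦ (5, 1, 1, 6, 3)
  λ_6+ρ ↦ (5, 1, 1, 6, 3)
  λ_7+ρ ↦ (4, 3, 3, 0, 10)
  λ_8+ρ ↦ (4, 3, 3, 0, 10)

Partition of {1..8} into 2 W_23-dot-orbits:

[[1, 3, 5, 6], [2, 4, 7, 8]]


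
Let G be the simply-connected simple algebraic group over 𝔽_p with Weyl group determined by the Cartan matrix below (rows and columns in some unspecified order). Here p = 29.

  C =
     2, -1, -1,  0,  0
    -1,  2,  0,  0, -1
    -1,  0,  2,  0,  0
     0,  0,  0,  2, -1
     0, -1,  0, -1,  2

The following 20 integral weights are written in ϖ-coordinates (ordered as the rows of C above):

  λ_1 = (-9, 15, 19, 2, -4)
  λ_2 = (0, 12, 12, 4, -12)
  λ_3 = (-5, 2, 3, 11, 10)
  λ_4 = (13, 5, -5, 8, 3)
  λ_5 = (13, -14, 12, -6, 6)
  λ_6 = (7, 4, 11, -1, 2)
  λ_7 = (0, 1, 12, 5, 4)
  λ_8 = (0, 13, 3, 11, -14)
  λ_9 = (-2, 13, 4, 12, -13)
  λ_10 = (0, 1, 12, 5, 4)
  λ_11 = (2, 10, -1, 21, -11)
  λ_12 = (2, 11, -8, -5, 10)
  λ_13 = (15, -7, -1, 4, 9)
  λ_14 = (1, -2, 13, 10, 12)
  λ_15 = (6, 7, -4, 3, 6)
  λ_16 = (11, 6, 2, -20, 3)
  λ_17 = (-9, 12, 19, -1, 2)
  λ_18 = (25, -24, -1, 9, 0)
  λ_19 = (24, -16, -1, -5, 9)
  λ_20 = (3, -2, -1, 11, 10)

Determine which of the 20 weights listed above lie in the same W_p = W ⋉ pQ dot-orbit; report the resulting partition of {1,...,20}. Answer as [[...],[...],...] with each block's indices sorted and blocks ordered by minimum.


Type A_5, rank 5, |W|=720; reorder rows/cols to standard.

Ā_29 reps of the 20 weights (A_5, coords as presented):

  [1] (8, 5, 12, 0, 3);  [2] (1, 2, 13, 6, 5);  [3] (3, 1, 0, 12, 10);  [4] (10, 6, 0, 5, 4);  [5] (1, 2, 13, 6, 5);  [6] (8, 5, 12, 0, 3);  [7] (1, 2, 13, 6, 5);  [8] (1, 1, 4, 1, 12);  [9] (1, 1, 4, 1, 12);  [10] (1, 2, 13, 6, 5);  [11] (3, 1, 0, 12, 10);  [12] (4, 8, 3, 4, 7);  [13] (10, 6, 0, 5, 4);  [14] (1, 1, 4, 1, 12);  [15] (4, 8, 3, 4, 7);  [16] (4, 8, 3, 4, 7);  [17] (8, 5, 12, 0, 3);  [18] (3, 1, 0, 12, 10);  [19] (10, 6, 0, 5, 4);  [20] (3, 1, 0, 12, 10)

Linkage partition of the 20 weights (6 classes, p=29):

[[1, 6, 17], [2, 5, 7, 10], [3, 11, 18, 20], [4, 13, 19], [8, 9, 14], [12, 15, 16]]


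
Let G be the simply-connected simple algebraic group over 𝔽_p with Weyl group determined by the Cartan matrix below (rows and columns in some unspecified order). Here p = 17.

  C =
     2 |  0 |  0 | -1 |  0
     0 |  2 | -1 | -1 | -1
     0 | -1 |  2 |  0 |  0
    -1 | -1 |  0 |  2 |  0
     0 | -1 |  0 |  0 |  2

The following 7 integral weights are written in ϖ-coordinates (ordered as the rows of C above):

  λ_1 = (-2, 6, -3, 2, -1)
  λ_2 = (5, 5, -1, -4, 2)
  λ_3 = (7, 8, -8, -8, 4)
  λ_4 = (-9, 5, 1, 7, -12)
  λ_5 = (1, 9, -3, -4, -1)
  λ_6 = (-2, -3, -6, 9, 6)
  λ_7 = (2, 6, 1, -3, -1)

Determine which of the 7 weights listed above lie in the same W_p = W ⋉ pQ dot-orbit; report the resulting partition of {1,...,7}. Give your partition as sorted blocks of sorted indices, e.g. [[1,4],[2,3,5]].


Root system D_5: the 5×5 matrix C matches after relabeling.

Each λ_j+ρ reduced to Ā_17; 5-tuples below use C's row order:

    [1] (1, 5, 2, 2, 0)
    [2] (3, 3, 0, 2, 3)
    [3] (1, 5, 2, 2, 0)
    [4] (3, 3, 0, 2, 3)
    [5] (1, 5, 2, 2, 0)
    [6] (1, 5, 2, 2, 0)
    [7] (1, 5, 2, 2, 0)

These 7 weights hit 2 W_17-dot-orbits; sizes (5, 2):

[[1, 3, 5, 6, 7], [2, 4]]


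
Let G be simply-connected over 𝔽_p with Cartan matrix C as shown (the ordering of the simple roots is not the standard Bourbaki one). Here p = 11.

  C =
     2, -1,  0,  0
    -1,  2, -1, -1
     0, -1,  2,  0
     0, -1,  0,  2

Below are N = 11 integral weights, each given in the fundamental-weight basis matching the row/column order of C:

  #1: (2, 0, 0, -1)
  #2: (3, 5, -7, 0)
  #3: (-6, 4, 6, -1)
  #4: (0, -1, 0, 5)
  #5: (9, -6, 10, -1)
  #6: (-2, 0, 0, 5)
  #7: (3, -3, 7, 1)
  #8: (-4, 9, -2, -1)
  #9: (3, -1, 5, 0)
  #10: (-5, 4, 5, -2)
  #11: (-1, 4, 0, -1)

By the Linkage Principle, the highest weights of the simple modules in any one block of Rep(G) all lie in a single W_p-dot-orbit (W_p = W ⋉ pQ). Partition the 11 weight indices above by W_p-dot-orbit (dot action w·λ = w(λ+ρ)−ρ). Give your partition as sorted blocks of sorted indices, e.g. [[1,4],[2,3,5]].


Type D_4, rank 4, |W|=192; reorder rows/cols to standard.

W_11-reps of the 11 weights in Ā_11 (same 4-coord order as C):

    λ_1+ρ ↦ (3, 1, 1, 0)
    λ_2+ρ ↦ (4, 0, 6, 1)
    λ_3+ρ ↦ (4, 0, 6, 1)
    λ_4+ρ ↦ (1, 0, 1, 6)
    λ_5+ρ ↦ (0, 5, 1, 0)
    λ_6+ρ ↦ (1, 0, 1, 6)
    λ_7+ρ ↦ (2, 1, 6, 0)
    λ_8+ρ ↦ (3, 1, 1, 0)
    λ_9+ρ ↦ (4, 0, 6, 1)
    λ_10+ρ ↦ (4, 0, 6, 1)
    λ_11+ρ ↦ (0, 5, 1, 0)

Linkage partition of the 11 weights (5 classes, p=11):

[[1, 8], [2, 3, 9, 10], [4, 6], [5, 11], [7]]


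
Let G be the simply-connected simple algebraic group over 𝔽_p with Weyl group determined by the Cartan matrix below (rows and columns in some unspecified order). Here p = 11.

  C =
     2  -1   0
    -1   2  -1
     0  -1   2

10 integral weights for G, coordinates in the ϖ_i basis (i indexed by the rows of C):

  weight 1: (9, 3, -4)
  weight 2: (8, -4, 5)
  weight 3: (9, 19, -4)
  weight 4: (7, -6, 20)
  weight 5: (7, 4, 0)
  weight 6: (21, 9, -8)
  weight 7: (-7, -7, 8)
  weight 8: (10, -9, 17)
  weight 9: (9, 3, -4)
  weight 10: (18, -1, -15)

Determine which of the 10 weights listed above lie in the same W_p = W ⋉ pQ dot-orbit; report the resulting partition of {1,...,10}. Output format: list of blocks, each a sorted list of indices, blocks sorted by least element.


Cartan matrix: type A_3 (|W|=24); un-permuting the 3 rows.

Ā_11 reps of the 10 weights (A_3, coords as presented):

  1: (7, 1, 0) · 2: (5, 3, 2) · 3: (5, 3, 2) · 4: (5, 3, 2) · 5: (5, 3, 2) · 6: (7, 1, 0) · 7: (5, 3, 2) · 8: (7, 1, 0) · 9: (7, 1, 0) · 10: (0, 3, 5)

Grouping the 10 weights by Ā_11-representative: 3 linkage classes.

[[1, 6, 8, 9], [2, 3, 4, 5, 7], [10]]
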